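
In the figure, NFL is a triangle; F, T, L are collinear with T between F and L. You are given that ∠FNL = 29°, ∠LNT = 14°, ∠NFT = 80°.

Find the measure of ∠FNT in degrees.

∠FNT = 15°

1. ∠LFN = 80°  [T on ray FL]
2. ∠FLN = 71°  [△NFL]
3. ∠NLT = 71°  [T on ray LF]
4. ∠LTN = 95°  [△NTL]
5. ∠FTN = 85°  [linear pair at T on FL]
6. ∠FNT = 15°  [△NFT]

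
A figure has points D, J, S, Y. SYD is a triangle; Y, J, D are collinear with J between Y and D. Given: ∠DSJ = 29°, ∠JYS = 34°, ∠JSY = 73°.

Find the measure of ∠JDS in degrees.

1. ∠SJY = 73°  [△SYJ]
2. ∠DJS = 107°  [linear pair at J on YD]
3. ∠JDS = 44°  [△SJD]

∠JDS = 44°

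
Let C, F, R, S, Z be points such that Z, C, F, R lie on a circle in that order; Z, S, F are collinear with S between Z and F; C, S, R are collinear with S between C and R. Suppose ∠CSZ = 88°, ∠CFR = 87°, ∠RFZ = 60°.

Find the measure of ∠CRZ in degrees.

∠CRZ = 27°

1. ∠CZR = 93°  [cyclic ZCFR, opposite ∠Z+∠F]
2. ∠RCZ = 60°  [same arc ZR]
3. ∠CRZ = 27°  [△ZCR]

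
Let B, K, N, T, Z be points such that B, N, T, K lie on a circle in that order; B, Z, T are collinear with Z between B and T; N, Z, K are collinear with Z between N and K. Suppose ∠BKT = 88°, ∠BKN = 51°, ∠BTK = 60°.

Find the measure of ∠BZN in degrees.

1. ∠BNT = 92°  [cyclic BNTK, opposite ∠N+∠K]
2. ∠BTN = 51°  [same arc BN]
3. ∠BNK = 60°  [same arc BK]
4. ∠NBT = 37°  [△BNT]
5. ∠BZN = 83°  [△BZN]

∠BZN = 83°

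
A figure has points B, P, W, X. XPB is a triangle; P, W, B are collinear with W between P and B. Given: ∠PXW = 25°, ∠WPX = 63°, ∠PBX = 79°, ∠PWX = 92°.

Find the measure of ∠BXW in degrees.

1. ∠WBX = 79°  [W on ray BP]
2. ∠BWX = 88°  [linear pair at W on PB]
3. ∠BXW = 13°  [△XWB]

∠BXW = 13°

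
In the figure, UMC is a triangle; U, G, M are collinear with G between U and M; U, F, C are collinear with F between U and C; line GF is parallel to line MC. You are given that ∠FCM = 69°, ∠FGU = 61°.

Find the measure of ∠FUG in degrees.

∠FUG = 50°

1. ∠MCU = 69°  [F on ray CU]
2. ∠CMU = 61°  [GF∥MC, corresponding at G]
3. ∠CUM = 50°  [△UMC]
4. ∠FUG = 50°  [G on UM, F on UC]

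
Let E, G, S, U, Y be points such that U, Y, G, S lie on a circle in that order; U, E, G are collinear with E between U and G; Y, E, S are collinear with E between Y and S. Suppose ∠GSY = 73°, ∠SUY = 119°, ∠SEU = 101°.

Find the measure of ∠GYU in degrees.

1. ∠GUY = 73°  [same arc YG]
2. ∠SGY = 61°  [cyclic UYGS, opposite ∠U+∠G]
3. ∠GEY = 101°  [vertical angles at E]
4. ∠GYS = 46°  [△YGS]
5. ∠UGY = 33°  [△YEG]
6. ∠GYU = 74°  [△UYG]

∠GYU = 74°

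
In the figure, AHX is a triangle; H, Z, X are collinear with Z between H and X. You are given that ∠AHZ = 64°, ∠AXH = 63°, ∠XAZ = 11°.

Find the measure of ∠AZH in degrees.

∠AZH = 74°

1. ∠AXZ = 63°  [Z on ray XH]
2. ∠AZX = 106°  [△AZX]
3. ∠AZH = 74°  [linear pair at Z on HX]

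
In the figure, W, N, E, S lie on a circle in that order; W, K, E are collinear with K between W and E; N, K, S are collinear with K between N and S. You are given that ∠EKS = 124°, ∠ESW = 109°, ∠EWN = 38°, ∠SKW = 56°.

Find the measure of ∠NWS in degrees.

∠NWS = 91°

1. ∠NKW = 124°  [vertical angles at K]
2. ∠ENW = 71°  [cyclic WNES, opposite ∠N+∠S]
3. ∠NEW = 71°  [△WNE]
4. ∠SNW = 18°  [△WKN]
5. ∠NSW = 71°  [same arc WN]
6. ∠NWS = 91°  [△WNS]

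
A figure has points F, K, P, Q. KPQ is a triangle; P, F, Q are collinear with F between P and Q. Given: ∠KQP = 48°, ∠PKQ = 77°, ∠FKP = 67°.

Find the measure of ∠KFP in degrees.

1. ∠KPQ = 55°  [△KPQ]
2. ∠FPK = 55°  [F on ray PQ]
3. ∠KFP = 58°  [△KPF]

∠KFP = 58°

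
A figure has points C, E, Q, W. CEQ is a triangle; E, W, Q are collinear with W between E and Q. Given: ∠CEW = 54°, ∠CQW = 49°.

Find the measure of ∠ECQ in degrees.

1. ∠CEQ = 54°  [W on ray EQ]
2. ∠CQE = 49°  [W on ray QE]
3. ∠ECQ = 77°  [△CEQ]

∠ECQ = 77°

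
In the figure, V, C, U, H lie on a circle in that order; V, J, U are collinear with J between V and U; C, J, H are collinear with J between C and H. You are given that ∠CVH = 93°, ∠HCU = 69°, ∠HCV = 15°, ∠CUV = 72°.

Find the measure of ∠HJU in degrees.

∠HJU = 141°

1. ∠CUH = 87°  [cyclic VCUH, opposite ∠V+∠U]
2. ∠CHU = 24°  [△CUH]
3. ∠HUV = 15°  [same arc VH]
4. ∠HJU = 141°  [△UJH]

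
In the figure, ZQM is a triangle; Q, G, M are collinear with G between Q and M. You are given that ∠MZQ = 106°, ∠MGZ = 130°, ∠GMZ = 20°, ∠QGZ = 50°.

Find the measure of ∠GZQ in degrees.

1. ∠QMZ = 20°  [G on ray MQ]
2. ∠MQZ = 54°  [△ZQM]
3. ∠GQZ = 54°  [G on ray QM]
4. ∠GZQ = 76°  [△ZQG]

∠GZQ = 76°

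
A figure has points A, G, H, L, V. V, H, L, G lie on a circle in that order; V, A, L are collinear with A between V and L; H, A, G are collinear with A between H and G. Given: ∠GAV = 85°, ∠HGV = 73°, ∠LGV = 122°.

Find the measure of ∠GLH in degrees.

∠GLH = 109°

1. ∠HAL = 85°  [vertical angles at A]
2. ∠GAL = 95°  [linear pair at A on VL]
3. ∠GVL = 22°  [△VAG]
4. ∠HLV = 73°  [same arc VH]
5. ∠GLV = 36°  [△VLG]
6. ∠GHL = 22°  [△HAL]
7. ∠HGL = 49°  [△LAG]
8. ∠GLH = 109°  [△HLG]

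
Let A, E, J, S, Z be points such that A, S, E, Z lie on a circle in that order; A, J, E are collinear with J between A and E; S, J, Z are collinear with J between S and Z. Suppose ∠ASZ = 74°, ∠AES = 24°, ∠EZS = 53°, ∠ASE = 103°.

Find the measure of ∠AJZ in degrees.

∠AJZ = 127°

1. ∠AEZ = 74°  [same arc AZ]
2. ∠AZS = 24°  [same arc AS]
3. ∠AZE = 77°  [cyclic ASEZ, opposite ∠S+∠Z]
4. ∠EAZ = 29°  [△AEZ]
5. ∠AJZ = 127°  [△AJZ]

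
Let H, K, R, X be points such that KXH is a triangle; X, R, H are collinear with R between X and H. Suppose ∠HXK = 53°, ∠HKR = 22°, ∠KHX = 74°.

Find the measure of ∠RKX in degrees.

∠RKX = 31°

1. ∠KXR = 53°  [R on ray XH]
2. ∠KHR = 74°  [R on ray HX]
3. ∠HRK = 84°  [△KRH]
4. ∠KRX = 96°  [linear pair at R on XH]
5. ∠RKX = 31°  [△KXR]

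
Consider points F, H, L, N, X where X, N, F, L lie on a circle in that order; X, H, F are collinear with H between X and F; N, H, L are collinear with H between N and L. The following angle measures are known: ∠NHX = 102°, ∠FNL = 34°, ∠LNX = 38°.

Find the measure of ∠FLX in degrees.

1. ∠FXL = 34°  [same arc FL]
2. ∠LFX = 38°  [same arc XL]
3. ∠FLX = 108°  [△XFL]

∠FLX = 108°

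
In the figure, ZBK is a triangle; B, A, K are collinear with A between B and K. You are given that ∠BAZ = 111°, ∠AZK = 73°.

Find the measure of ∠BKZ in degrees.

∠BKZ = 38°

1. ∠KAZ = 69°  [linear pair at A on BK]
2. ∠AKZ = 38°  [△ZAK]
3. ∠BKZ = 38°  [A on ray KB]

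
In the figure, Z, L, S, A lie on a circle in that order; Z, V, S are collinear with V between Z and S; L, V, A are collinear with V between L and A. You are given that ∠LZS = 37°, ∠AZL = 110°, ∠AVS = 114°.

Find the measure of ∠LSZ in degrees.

1. ∠LAS = 37°  [same arc LS]
2. ∠ASL = 70°  [cyclic ZLSA, opposite ∠Z+∠S]
3. ∠LVZ = 114°  [vertical angles at V]
4. ∠ALS = 73°  [△LSA]
5. ∠LVS = 66°  [linear pair at V on ZS]
6. ∠LSZ = 41°  [△LVS]

∠LSZ = 41°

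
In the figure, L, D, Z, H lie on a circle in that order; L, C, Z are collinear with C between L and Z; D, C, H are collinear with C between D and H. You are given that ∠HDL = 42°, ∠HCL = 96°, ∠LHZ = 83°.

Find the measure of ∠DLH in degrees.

1. ∠HZL = 42°  [same arc LH]
2. ∠HLZ = 55°  [△LZH]
3. ∠DHL = 29°  [△LCH]
4. ∠DLH = 109°  [△LDH]

∠DLH = 109°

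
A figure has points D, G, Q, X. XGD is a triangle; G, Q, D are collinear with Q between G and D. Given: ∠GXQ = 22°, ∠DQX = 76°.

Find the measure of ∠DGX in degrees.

1. ∠GQX = 104°  [linear pair at Q on GD]
2. ∠QGX = 54°  [△XGQ]
3. ∠DGX = 54°  [Q on ray GD]

∠DGX = 54°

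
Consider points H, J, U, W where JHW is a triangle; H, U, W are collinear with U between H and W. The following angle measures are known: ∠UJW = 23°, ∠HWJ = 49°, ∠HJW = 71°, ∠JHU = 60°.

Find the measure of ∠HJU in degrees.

1. ∠JWU = 49°  [U on ray WH]
2. ∠JUW = 108°  [△JUW]
3. ∠HUJ = 72°  [linear pair at U on HW]
4. ∠HJU = 48°  [△JHU]

∠HJU = 48°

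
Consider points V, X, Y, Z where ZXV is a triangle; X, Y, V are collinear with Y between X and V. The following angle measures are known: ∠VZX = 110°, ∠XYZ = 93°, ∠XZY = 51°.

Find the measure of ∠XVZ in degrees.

1. ∠YXZ = 36°  [△ZXY]
2. ∠VXZ = 36°  [Y on ray XV]
3. ∠XVZ = 34°  [△ZXV]

∠XVZ = 34°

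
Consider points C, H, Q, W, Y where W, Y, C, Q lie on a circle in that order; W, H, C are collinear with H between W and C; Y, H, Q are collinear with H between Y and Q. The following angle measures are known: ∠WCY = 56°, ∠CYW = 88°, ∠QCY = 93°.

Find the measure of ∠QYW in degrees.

∠QYW = 37°

1. ∠WQY = 56°  [same arc WY]
2. ∠QWY = 87°  [cyclic WYCQ, opposite ∠W+∠C]
3. ∠QYW = 37°  [△WYQ]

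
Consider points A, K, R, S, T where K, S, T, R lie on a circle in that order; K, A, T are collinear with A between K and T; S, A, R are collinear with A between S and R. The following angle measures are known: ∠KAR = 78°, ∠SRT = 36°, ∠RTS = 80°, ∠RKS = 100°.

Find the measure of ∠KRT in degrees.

1. ∠RAT = 102°  [linear pair at A on KT]
2. ∠RST = 64°  [△STR]
3. ∠KTR = 42°  [△TAR]
4. ∠RKT = 64°  [same arc TR]
5. ∠KRT = 74°  [△KTR]

∠KRT = 74°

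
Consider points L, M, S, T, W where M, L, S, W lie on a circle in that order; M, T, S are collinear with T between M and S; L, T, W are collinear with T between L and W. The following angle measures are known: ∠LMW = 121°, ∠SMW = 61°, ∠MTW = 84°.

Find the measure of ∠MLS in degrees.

∠MLS = 85°

1. ∠LSW = 59°  [cyclic MLSW, opposite ∠M+∠S]
2. ∠SLW = 61°  [same arc SW]
3. ∠LTS = 84°  [vertical angles at T]
4. ∠LWS = 60°  [△LSW]
5. ∠LSM = 35°  [△LTS]
6. ∠LMS = 60°  [same arc LS]
7. ∠MLS = 85°  [△MLS]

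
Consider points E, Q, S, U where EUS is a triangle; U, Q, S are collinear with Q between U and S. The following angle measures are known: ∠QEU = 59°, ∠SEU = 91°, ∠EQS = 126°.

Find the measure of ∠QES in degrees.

1. ∠EQU = 54°  [linear pair at Q on US]
2. ∠EUQ = 67°  [△EUQ]
3. ∠EUS = 67°  [Q on ray US]
4. ∠ESU = 22°  [△EUS]
5. ∠ESQ = 22°  [Q on ray SU]
6. ∠QES = 32°  [△EQS]

∠QES = 32°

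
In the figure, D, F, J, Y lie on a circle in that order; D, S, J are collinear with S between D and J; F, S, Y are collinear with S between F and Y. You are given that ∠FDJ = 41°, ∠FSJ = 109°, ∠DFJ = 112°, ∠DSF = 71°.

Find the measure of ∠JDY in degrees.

1. ∠DJF = 27°  [△DFJ]
2. ∠DSY = 109°  [vertical angles at S]
3. ∠DYF = 27°  [same arc DF]
4. ∠JDY = 44°  [△DSY]

∠JDY = 44°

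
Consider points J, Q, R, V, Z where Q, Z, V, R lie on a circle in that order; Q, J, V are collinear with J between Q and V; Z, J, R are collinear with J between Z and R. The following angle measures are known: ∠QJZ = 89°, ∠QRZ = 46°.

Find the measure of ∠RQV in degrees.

1. ∠RJV = 89°  [vertical angles at J]
2. ∠QJR = 91°  [linear pair at J on QV]
3. ∠RQV = 43°  [△QJR]

∠RQV = 43°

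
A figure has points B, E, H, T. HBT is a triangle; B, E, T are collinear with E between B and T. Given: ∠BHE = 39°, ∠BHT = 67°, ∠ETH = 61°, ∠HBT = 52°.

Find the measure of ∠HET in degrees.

1. ∠EBH = 52°  [E on ray BT]
2. ∠BEH = 89°  [△HBE]
3. ∠HET = 91°  [linear pair at E on BT]

∠HET = 91°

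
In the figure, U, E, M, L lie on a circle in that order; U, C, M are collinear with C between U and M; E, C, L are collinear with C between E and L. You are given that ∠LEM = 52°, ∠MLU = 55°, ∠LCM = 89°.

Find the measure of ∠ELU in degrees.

1. ∠LUM = 52°  [same arc ML]
2. ∠LCU = 91°  [linear pair at C on UM]
3. ∠ELU = 37°  [△UCL]

∠ELU = 37°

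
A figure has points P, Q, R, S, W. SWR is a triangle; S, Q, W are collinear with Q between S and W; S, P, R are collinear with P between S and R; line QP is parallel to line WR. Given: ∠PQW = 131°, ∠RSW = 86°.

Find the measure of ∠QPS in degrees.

1. ∠PQS = 49°  [linear pair at Q on SW]
2. ∠PSQ = 86°  [Q on SW, P on SR]
3. ∠QPS = 45°  [△SQP]

∠QPS = 45°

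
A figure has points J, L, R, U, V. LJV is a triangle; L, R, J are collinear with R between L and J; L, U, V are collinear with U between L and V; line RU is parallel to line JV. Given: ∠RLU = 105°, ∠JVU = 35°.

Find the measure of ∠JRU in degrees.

∠JRU = 140°

1. ∠JLV = 105°  [R on LJ, U on LV]
2. ∠JVL = 35°  [U on ray VL]
3. ∠LJV = 40°  [△LJV]
4. ∠LRU = 40°  [RU∥JV, corresponding at R]
5. ∠JRU = 140°  [linear pair at R on LJ]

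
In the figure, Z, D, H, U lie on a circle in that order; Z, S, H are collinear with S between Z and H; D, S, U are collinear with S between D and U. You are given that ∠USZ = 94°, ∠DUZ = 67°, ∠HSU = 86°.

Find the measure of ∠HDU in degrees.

∠HDU = 19°

1. ∠DSH = 94°  [vertical angles at S]
2. ∠DHZ = 67°  [same arc ZD]
3. ∠HDU = 19°  [△DSH]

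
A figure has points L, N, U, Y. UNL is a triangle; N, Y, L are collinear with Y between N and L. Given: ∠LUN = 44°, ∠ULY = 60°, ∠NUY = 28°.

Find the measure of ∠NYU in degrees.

1. ∠NLU = 60°  [Y on ray LN]
2. ∠LNU = 76°  [△UNL]
3. ∠UNY = 76°  [Y on ray NL]
4. ∠NYU = 76°  [△UNY]

∠NYU = 76°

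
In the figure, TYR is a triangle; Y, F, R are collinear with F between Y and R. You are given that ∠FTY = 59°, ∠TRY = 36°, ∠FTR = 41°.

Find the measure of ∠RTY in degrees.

∠RTY = 100°

1. ∠FRT = 36°  [F on ray RY]
2. ∠RFT = 103°  [△TFR]
3. ∠TFY = 77°  [linear pair at F on YR]
4. ∠FYT = 44°  [△TYF]
5. ∠RYT = 44°  [F on ray YR]
6. ∠RTY = 100°  [△TYR]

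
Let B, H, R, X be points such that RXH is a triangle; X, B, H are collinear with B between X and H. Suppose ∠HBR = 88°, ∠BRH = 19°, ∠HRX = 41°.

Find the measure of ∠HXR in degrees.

1. ∠BHR = 73°  [△RBH]
2. ∠RHX = 73°  [B on ray HX]
3. ∠HXR = 66°  [△RXH]

∠HXR = 66°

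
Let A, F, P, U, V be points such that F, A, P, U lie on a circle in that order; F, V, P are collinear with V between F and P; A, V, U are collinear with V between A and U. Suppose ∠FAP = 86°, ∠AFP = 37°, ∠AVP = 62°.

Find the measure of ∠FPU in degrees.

∠FPU = 25°

1. ∠AUP = 37°  [same arc AP]
2. ∠FVU = 62°  [vertical angles at V]
3. ∠PVU = 118°  [linear pair at V on FP]
4. ∠FPU = 25°  [△PVU]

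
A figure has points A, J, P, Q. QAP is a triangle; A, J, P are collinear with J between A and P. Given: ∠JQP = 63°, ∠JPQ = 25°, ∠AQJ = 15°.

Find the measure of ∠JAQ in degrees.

1. ∠PJQ = 92°  [△QJP]
2. ∠AJQ = 88°  [linear pair at J on AP]
3. ∠JAQ = 77°  [△QAJ]

∠JAQ = 77°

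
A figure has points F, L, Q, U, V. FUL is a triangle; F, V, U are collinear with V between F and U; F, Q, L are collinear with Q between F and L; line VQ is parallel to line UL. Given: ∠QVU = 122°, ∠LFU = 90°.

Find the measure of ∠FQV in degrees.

1. ∠FVQ = 58°  [linear pair at V on FU]
2. ∠QFV = 90°  [V on FU, Q on FL]
3. ∠FQV = 32°  [△FVQ]

∠FQV = 32°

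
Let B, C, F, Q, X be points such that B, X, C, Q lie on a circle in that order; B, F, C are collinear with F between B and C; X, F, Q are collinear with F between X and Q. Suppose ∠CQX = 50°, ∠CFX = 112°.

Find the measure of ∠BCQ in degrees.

1. ∠CBX = 50°  [same arc XC]
2. ∠BFX = 68°  [linear pair at F on BC]
3. ∠BXQ = 62°  [△BFX]
4. ∠BCQ = 62°  [same arc BQ]

∠BCQ = 62°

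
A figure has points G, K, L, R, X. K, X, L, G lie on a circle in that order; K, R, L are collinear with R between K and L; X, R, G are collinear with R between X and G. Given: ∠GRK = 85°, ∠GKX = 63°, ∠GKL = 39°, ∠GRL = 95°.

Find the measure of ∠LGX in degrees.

1. ∠GLX = 117°  [cyclic KXLG, opposite ∠K+∠L]
2. ∠GXL = 39°  [same arc LG]
3. ∠LGX = 24°  [△XLG]

∠LGX = 24°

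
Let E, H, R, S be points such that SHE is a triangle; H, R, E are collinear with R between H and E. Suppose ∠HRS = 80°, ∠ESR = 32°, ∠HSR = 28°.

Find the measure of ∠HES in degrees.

∠HES = 48°

1. ∠ERS = 100°  [linear pair at R on HE]
2. ∠RES = 48°  [△SRE]
3. ∠HES = 48°  [R on ray EH]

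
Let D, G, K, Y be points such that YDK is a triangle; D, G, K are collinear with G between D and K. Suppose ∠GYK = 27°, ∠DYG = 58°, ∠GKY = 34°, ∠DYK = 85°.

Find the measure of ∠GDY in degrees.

1. ∠DKY = 34°  [G on ray KD]
2. ∠KDY = 61°  [△YDK]
3. ∠GDY = 61°  [G on ray DK]

∠GDY = 61°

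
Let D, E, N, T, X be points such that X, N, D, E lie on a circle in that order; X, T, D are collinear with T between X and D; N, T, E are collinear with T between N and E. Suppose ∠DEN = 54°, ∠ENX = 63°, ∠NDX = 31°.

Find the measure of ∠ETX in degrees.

1. ∠EDX = 63°  [same arc XE]
2. ∠DTE = 63°  [△DTE]
3. ∠ETX = 117°  [linear pair at T on XD]

∠ETX = 117°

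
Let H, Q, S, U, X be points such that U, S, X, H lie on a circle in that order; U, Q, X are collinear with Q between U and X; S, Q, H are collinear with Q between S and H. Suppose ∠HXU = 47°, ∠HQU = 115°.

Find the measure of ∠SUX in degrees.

∠SUX = 68°

1. ∠HSU = 47°  [same arc UH]
2. ∠SQX = 115°  [vertical angles at Q]
3. ∠SQU = 65°  [linear pair at Q on UX]
4. ∠SUX = 68°  [△UQS]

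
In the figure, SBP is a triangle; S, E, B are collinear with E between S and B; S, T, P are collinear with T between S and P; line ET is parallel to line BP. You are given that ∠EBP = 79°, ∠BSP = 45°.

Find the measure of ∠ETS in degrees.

∠ETS = 56°

1. ∠PBS = 79°  [E on ray BS]
2. ∠BPS = 56°  [△SBP]
3. ∠ETS = 56°  [ET∥BP, corresponding at T]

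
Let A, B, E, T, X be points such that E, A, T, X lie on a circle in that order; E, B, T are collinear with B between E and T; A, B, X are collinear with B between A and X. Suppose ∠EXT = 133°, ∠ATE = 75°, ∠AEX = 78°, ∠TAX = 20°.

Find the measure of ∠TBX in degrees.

∠TBX = 95°

1. ∠AXE = 75°  [same arc EA]
2. ∠ATX = 102°  [cyclic EATX, opposite ∠E+∠T]
3. ∠EAX = 27°  [△EAX]
4. ∠AXT = 58°  [△ATX]
5. ∠ETX = 27°  [same arc EX]
6. ∠TBX = 95°  [△TBX]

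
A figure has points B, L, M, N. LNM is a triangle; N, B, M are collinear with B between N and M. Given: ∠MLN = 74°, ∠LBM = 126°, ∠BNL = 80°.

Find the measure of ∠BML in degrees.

∠BML = 26°

1. ∠LNM = 80°  [B on ray NM]
2. ∠LMN = 26°  [△LNM]
3. ∠BML = 26°  [B on ray MN]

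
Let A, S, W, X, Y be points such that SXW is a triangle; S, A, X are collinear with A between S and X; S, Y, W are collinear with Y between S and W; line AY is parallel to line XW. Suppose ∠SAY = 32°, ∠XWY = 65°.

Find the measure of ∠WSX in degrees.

∠WSX = 83°

1. ∠SXW = 32°  [AY∥XW, corresponding at A]
2. ∠SWX = 65°  [Y on ray WS]
3. ∠WSX = 83°  [△SXW]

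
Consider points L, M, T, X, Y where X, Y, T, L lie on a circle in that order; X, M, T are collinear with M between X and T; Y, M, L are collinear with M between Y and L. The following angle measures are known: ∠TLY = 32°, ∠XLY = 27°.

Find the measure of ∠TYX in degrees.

1. ∠TXY = 32°  [same arc YT]
2. ∠XTY = 27°  [same arc XY]
3. ∠TYX = 121°  [△XYT]

∠TYX = 121°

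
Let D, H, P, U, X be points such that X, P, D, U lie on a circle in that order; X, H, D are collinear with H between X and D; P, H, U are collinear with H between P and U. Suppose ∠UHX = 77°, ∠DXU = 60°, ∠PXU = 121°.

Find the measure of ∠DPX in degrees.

1. ∠DHP = 77°  [vertical angles at H]
2. ∠PUX = 43°  [△XHU]
3. ∠DPU = 60°  [same arc DU]
4. ∠UPX = 16°  [△XPU]
5. ∠PHX = 103°  [linear pair at H on XD]
6. ∠PDX = 43°  [△PHD]
7. ∠DXP = 61°  [△XHP]
8. ∠DPX = 76°  [△XPD]

∠DPX = 76°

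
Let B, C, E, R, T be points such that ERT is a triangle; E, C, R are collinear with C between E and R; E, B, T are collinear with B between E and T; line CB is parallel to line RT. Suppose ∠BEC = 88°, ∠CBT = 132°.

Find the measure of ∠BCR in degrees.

1. ∠CBE = 48°  [linear pair at B on ET]
2. ∠BCE = 44°  [△ECB]
3. ∠BCR = 136°  [linear pair at C on ER]

∠BCR = 136°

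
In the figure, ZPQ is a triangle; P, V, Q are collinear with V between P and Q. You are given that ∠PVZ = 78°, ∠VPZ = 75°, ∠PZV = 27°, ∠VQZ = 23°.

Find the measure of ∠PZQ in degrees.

∠PZQ = 82°

1. ∠QPZ = 75°  [V on ray PQ]
2. ∠PQZ = 23°  [V on ray QP]
3. ∠PZQ = 82°  [△ZPQ]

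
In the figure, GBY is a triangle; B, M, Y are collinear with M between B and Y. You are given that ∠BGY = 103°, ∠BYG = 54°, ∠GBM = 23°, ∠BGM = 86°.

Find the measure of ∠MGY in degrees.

∠MGY = 17°

1. ∠GYM = 54°  [M on ray YB]
2. ∠BMG = 71°  [△GBM]
3. ∠GMY = 109°  [linear pair at M on BY]
4. ∠MGY = 17°  [△GMY]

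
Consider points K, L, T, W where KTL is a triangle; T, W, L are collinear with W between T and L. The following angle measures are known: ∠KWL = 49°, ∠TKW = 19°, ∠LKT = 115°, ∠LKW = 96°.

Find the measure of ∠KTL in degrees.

∠KTL = 30°

1. ∠KWT = 131°  [linear pair at W on TL]
2. ∠KTW = 30°  [△KTW]
3. ∠KTL = 30°  [W on ray TL]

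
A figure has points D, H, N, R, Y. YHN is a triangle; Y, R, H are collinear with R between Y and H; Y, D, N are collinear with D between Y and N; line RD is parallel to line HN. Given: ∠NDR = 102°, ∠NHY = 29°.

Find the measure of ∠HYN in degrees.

∠HYN = 73°

1. ∠RDY = 78°  [linear pair at D on YN]
2. ∠DRY = 29°  [RD∥HN, corresponding at R]
3. ∠DYR = 73°  [△YRD]
4. ∠HYN = 73°  [R on YH, D on YN]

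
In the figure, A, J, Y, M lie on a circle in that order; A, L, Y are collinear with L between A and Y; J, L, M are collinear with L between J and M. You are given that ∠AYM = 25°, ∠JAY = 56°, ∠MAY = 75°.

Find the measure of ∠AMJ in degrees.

1. ∠AJM = 25°  [same arc AM]
2. ∠ALJ = 99°  [△ALJ]
3. ∠MJY = 75°  [same arc YM]
4. ∠JLY = 81°  [linear pair at L on AY]
5. ∠AYJ = 24°  [△JLY]
6. ∠AMJ = 24°  [same arc AJ]

∠AMJ = 24°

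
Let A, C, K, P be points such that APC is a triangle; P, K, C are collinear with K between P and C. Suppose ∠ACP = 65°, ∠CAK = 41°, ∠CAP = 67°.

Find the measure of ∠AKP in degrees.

∠AKP = 106°

1. ∠ACK = 65°  [K on ray CP]
2. ∠AKC = 74°  [△AKC]
3. ∠AKP = 106°  [linear pair at K on PC]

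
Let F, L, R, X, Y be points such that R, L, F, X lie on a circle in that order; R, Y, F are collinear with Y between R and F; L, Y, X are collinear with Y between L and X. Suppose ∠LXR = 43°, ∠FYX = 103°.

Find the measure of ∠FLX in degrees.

1. ∠LFR = 43°  [same arc RL]
2. ∠LYR = 103°  [vertical angles at Y]
3. ∠FYL = 77°  [linear pair at Y on RF]
4. ∠FLX = 60°  [△LYF]

∠FLX = 60°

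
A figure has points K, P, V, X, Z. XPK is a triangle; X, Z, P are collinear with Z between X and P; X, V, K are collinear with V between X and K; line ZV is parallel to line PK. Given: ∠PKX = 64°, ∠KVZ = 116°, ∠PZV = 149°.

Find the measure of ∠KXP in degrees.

∠KXP = 85°

1. ∠XVZ = 64°  [ZV∥PK, corresponding at V]
2. ∠VZX = 31°  [linear pair at Z on XP]
3. ∠VXZ = 85°  [△XZV]
4. ∠KXP = 85°  [Z on XP, V on XK]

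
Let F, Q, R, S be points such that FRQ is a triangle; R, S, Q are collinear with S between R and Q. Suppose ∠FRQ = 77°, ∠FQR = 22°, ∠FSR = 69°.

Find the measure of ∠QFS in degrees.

∠QFS = 47°

1. ∠FQS = 22°  [S on ray QR]
2. ∠FSQ = 111°  [linear pair at S on RQ]
3. ∠QFS = 47°  [△FSQ]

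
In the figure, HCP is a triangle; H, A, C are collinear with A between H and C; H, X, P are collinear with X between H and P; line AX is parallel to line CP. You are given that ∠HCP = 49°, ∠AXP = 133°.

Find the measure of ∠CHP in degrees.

1. ∠HAX = 49°  [AX∥CP, corresponding at A]
2. ∠AXH = 47°  [linear pair at X on HP]
3. ∠AHX = 84°  [△HAX]
4. ∠CHP = 84°  [A on HC, X on HP]

∠CHP = 84°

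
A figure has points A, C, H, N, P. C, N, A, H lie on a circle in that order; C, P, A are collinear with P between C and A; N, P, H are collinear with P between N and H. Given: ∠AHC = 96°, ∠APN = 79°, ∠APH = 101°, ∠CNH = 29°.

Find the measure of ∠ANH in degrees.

∠ANH = 55°

1. ∠ANC = 84°  [cyclic CNAH, opposite ∠N+∠H]
2. ∠CPN = 101°  [linear pair at P on CA]
3. ∠ACN = 50°  [△CPN]
4. ∠CAN = 46°  [△CNA]
5. ∠ANH = 55°  [△NPA]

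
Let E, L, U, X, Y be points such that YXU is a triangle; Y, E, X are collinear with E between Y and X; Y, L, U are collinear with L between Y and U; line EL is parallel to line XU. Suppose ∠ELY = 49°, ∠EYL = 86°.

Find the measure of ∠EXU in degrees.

1. ∠LEY = 45°  [△YEL]
2. ∠LEX = 135°  [linear pair at E on YX]
3. ∠EXU = 45°  [EL∥XU, co-interior at X–E]

∠EXU = 45°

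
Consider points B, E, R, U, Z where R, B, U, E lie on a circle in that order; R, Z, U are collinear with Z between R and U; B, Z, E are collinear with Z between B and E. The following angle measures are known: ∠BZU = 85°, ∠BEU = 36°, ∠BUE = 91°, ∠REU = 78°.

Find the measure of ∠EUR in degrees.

∠EUR = 49°

1. ∠EZR = 85°  [vertical angles at Z]
2. ∠EZU = 95°  [linear pair at Z on RU]
3. ∠EUR = 49°  [△UZE]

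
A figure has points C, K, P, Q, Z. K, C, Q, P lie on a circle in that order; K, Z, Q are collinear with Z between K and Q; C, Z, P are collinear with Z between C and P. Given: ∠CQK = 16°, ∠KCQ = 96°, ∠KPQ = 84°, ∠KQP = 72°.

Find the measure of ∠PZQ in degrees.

∠PZQ = 40°

1. ∠CPK = 16°  [same arc KC]
2. ∠PKQ = 24°  [△KQP]
3. ∠KZP = 140°  [△KZP]
4. ∠PZQ = 40°  [linear pair at Z on KQ]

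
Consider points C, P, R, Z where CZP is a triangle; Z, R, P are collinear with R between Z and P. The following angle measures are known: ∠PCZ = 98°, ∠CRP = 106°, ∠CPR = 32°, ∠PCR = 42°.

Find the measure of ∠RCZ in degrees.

∠RCZ = 56°

1. ∠CRZ = 74°  [linear pair at R on ZP]
2. ∠CPZ = 32°  [R on ray PZ]
3. ∠CZP = 50°  [△CZP]
4. ∠CZR = 50°  [R on ray ZP]
5. ∠RCZ = 56°  [△CZR]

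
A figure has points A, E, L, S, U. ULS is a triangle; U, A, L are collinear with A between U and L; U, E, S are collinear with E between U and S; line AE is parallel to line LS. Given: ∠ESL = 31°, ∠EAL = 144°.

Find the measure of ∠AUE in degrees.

1. ∠LSU = 31°  [E on ray SU]
2. ∠EAU = 36°  [linear pair at A on UL]
3. ∠AEU = 31°  [AE∥LS, corresponding at E]
4. ∠AUE = 113°  [△UAE]

∠AUE = 113°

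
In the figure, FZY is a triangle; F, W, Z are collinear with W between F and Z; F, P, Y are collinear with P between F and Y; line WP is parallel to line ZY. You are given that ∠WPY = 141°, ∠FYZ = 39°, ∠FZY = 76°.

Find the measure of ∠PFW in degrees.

∠PFW = 65°

1. ∠FPW = 39°  [linear pair at P on FY]
2. ∠FWP = 76°  [WP∥ZY, corresponding at W]
3. ∠PFW = 65°  [△FWP]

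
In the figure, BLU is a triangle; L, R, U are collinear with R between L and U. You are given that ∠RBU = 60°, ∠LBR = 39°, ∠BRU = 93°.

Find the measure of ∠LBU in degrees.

∠LBU = 99°

1. ∠BUR = 27°  [△BRU]
2. ∠BRL = 87°  [linear pair at R on LU]
3. ∠BUL = 27°  [R on ray UL]
4. ∠BLR = 54°  [△BLR]
5. ∠BLU = 54°  [R on ray LU]
6. ∠LBU = 99°  [△BLU]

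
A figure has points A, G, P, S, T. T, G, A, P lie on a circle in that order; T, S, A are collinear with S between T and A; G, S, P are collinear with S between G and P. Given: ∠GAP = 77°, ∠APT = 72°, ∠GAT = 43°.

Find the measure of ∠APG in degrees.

1. ∠AGT = 108°  [cyclic TGAP, opposite ∠G+∠P]
2. ∠ATG = 29°  [△TGA]
3. ∠APG = 29°  [same arc GA]

∠APG = 29°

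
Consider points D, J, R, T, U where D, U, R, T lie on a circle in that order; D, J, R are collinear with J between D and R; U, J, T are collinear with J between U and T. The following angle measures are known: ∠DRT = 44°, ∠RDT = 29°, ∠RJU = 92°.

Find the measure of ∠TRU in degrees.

∠TRU = 103°

1. ∠DUT = 44°  [same arc DT]
2. ∠RUT = 29°  [same arc RT]
3. ∠DJU = 88°  [linear pair at J on DR]
4. ∠RDU = 48°  [△DJU]
5. ∠RTU = 48°  [same arc UR]
6. ∠TRU = 103°  [△URT]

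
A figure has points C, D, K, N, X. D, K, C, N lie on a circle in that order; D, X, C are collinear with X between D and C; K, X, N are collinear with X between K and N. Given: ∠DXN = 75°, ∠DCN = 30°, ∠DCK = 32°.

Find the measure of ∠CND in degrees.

1. ∠DNK = 32°  [same arc DK]
2. ∠CDN = 73°  [△DXN]
3. ∠CND = 77°  [△DCN]

∠CND = 77°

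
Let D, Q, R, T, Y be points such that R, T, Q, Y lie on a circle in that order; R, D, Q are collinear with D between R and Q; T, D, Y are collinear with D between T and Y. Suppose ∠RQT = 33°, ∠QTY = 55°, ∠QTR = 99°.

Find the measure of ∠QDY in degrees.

1. ∠RYT = 33°  [same arc RT]
2. ∠QRY = 55°  [same arc QY]
3. ∠RDY = 92°  [△RDY]
4. ∠QDY = 88°  [linear pair at D on RQ]

∠QDY = 88°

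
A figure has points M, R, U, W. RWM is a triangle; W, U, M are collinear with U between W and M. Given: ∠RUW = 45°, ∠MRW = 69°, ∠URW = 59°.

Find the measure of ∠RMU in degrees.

1. ∠RWU = 76°  [△RWU]
2. ∠MWR = 76°  [U on ray WM]
3. ∠RMW = 35°  [△RWM]
4. ∠RMU = 35°  [U on ray MW]

∠RMU = 35°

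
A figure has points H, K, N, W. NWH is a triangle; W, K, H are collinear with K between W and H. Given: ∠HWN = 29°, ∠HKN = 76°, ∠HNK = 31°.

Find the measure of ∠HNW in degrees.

∠HNW = 78°

1. ∠KHN = 73°  [△NKH]
2. ∠NHW = 73°  [K on ray HW]
3. ∠HNW = 78°  [△NWH]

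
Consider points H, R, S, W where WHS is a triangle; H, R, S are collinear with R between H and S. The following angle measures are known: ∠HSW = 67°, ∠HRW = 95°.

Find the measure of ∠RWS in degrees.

1. ∠RSW = 67°  [R on ray SH]
2. ∠SRW = 85°  [linear pair at R on HS]
3. ∠RWS = 28°  [△WRS]

∠RWS = 28°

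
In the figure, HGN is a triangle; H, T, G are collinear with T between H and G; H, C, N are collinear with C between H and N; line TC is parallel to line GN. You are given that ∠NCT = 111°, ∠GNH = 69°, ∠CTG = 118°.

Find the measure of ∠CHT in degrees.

∠CHT = 49°

1. ∠HCT = 69°  [linear pair at C on HN]
2. ∠CTH = 62°  [linear pair at T on HG]
3. ∠CHT = 49°  [△HTC]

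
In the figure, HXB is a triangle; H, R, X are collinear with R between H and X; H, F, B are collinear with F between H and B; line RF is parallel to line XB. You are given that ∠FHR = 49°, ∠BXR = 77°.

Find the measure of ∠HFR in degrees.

1. ∠BHX = 49°  [R on HX, F on HB]
2. ∠BXH = 77°  [R on ray XH]
3. ∠HBX = 54°  [△HXB]
4. ∠HFR = 54°  [RF∥XB, corresponding at F]

∠HFR = 54°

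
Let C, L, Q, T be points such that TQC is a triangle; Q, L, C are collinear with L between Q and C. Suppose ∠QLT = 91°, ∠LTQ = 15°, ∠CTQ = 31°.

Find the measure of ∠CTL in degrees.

∠CTL = 16°

1. ∠LQT = 74°  [△TQL]
2. ∠CLT = 89°  [linear pair at L on QC]
3. ∠CQT = 74°  [L on ray QC]
4. ∠QCT = 75°  [△TQC]
5. ∠LCT = 75°  [L on ray CQ]
6. ∠CTL = 16°  [△TLC]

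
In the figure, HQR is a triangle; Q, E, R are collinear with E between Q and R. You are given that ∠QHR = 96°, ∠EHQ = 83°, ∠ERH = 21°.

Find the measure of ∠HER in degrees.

1. ∠HRQ = 21°  [E on ray RQ]
2. ∠HQR = 63°  [△HQR]
3. ∠EQH = 63°  [E on ray QR]
4. ∠HEQ = 34°  [△HQE]
5. ∠HER = 146°  [linear pair at E on QR]

∠HER = 146°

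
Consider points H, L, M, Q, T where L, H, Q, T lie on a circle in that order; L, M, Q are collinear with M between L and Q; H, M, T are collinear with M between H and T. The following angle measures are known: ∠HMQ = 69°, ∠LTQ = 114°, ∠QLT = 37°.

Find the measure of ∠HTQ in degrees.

1. ∠LMT = 69°  [vertical angles at M]
2. ∠LQT = 29°  [△LQT]
3. ∠QMT = 111°  [linear pair at M on LQ]
4. ∠HTQ = 40°  [△QMT]

∠HTQ = 40°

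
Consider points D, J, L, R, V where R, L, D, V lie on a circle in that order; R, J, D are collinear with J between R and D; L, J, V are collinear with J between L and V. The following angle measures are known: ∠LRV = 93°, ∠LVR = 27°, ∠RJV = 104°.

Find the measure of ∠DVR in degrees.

∠DVR = 71°

1. ∠RLV = 60°  [△RLV]
2. ∠DRV = 49°  [△RJV]
3. ∠RDV = 60°  [same arc RV]
4. ∠DVR = 71°  [△RDV]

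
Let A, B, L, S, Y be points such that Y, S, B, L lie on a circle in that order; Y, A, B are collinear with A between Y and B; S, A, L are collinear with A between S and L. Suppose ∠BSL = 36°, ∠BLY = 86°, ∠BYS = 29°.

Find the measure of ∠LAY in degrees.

1. ∠BYL = 36°  [same arc BL]
2. ∠LBY = 58°  [△YBL]
3. ∠BLS = 29°  [same arc SB]
4. ∠BAL = 93°  [△BAL]
5. ∠LAY = 87°  [linear pair at A on YB]

∠LAY = 87°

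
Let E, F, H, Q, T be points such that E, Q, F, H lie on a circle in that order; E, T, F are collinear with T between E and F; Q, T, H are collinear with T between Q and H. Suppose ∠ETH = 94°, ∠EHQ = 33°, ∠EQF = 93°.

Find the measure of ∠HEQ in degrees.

1. ∠FTQ = 94°  [vertical angles at T]
2. ∠EFQ = 33°  [same arc EQ]
3. ∠FEQ = 54°  [△EQF]
4. ∠ETQ = 86°  [linear pair at T on EF]
5. ∠EQH = 40°  [△ETQ]
6. ∠HEQ = 107°  [△EQH]

∠HEQ = 107°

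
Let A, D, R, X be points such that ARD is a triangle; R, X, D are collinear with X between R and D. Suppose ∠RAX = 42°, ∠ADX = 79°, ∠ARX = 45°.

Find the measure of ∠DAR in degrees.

∠DAR = 56°

1. ∠ADR = 79°  [X on ray DR]
2. ∠ARD = 45°  [X on ray RD]
3. ∠DAR = 56°  [△ARD]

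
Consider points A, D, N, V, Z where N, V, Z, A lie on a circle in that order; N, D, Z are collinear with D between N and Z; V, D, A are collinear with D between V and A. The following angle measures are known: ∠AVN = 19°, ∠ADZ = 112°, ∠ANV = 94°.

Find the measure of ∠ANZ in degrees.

1. ∠NAV = 67°  [△NVA]
2. ∠ADN = 68°  [linear pair at D on NZ]
3. ∠ANZ = 45°  [△NDA]

∠ANZ = 45°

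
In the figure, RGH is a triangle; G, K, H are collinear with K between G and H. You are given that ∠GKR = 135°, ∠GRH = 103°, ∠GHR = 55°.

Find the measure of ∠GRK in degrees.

∠GRK = 23°

1. ∠HGR = 22°  [△RGH]
2. ∠KGR = 22°  [K on ray GH]
3. ∠GRK = 23°  [△RGK]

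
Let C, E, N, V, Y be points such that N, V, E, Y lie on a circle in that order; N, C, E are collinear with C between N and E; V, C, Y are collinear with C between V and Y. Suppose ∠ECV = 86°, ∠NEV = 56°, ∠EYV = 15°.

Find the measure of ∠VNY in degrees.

1. ∠NCV = 94°  [linear pair at C on NE]
2. ∠NYV = 56°  [same arc NV]
3. ∠ENV = 15°  [same arc VE]
4. ∠NVY = 71°  [△NCV]
5. ∠VNY = 53°  [△NVY]

∠VNY = 53°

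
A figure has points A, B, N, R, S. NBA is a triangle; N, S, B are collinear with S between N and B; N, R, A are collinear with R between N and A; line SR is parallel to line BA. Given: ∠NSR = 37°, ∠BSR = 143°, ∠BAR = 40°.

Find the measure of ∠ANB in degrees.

∠ANB = 103°

1. ∠ABN = 37°  [SR∥BA, corresponding at S]
2. ∠BAN = 40°  [R on ray AN]
3. ∠ANB = 103°  [△NBA]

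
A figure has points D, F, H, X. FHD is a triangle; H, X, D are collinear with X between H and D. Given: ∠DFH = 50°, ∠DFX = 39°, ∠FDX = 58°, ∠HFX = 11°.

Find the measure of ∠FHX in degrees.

∠FHX = 72°

1. ∠DXF = 83°  [△FXD]
2. ∠FXH = 97°  [linear pair at X on HD]
3. ∠FHX = 72°  [△FHX]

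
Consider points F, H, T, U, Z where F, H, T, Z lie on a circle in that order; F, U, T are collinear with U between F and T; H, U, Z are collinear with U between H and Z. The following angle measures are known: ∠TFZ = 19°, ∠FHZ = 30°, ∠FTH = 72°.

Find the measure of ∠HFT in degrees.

∠HFT = 59°

1. ∠THZ = 19°  [same arc TZ]
2. ∠HUT = 89°  [△HUT]
3. ∠FUH = 91°  [linear pair at U on FT]
4. ∠HFT = 59°  [△FUH]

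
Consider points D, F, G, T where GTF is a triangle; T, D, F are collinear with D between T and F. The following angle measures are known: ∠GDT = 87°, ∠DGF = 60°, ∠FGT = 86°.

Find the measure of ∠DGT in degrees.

1. ∠FDG = 93°  [linear pair at D on TF]
2. ∠DFG = 27°  [△GDF]
3. ∠GFT = 27°  [D on ray FT]
4. ∠FTG = 67°  [△GTF]
5. ∠DTG = 67°  [D on ray TF]
6. ∠DGT = 26°  [△GTD]

∠DGT = 26°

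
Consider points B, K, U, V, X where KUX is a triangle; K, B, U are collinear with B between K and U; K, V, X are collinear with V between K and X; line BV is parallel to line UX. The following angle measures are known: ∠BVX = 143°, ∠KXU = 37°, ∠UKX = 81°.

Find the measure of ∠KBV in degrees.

∠KBV = 62°

1. ∠BVK = 37°  [linear pair at V on KX]
2. ∠BKV = 81°  [B on KU, V on KX]
3. ∠KBV = 62°  [△KBV]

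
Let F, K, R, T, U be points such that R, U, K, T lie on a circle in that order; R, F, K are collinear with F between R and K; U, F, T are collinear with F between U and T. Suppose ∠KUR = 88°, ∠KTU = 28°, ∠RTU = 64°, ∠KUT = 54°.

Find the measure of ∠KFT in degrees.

1. ∠KTR = 92°  [cyclic RUKT, opposite ∠U+∠T]
2. ∠KRT = 54°  [same arc KT]
3. ∠RKT = 34°  [△RKT]
4. ∠KFT = 118°  [△KFT]

∠KFT = 118°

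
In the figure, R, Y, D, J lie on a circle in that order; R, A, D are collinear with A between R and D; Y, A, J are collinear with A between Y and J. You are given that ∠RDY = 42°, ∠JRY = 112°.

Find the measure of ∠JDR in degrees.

1. ∠RJY = 42°  [same arc RY]
2. ∠JYR = 26°  [△RYJ]
3. ∠JDR = 26°  [same arc RJ]

∠JDR = 26°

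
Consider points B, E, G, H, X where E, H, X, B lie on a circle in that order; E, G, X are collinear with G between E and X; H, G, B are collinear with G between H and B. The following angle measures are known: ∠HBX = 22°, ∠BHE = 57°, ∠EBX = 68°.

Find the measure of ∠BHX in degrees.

∠BHX = 55°

1. ∠BXE = 57°  [same arc EB]
2. ∠BEX = 55°  [△EXB]
3. ∠BHX = 55°  [same arc XB]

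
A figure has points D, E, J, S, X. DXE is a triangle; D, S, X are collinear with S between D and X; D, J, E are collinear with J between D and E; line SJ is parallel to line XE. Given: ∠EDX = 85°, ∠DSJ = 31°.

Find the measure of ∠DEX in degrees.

1. ∠JDS = 85°  [S on DX, J on DE]
2. ∠DJS = 64°  [△DSJ]
3. ∠DEX = 64°  [SJ∥XE, corresponding at J]

∠DEX = 64°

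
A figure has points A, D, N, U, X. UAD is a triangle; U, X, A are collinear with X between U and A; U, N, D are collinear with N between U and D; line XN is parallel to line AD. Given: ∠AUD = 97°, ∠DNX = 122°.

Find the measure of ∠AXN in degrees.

1. ∠NUX = 97°  [X on UA, N on UD]
2. ∠UNX = 58°  [linear pair at N on UD]
3. ∠NXU = 25°  [△UXN]
4. ∠AXN = 155°  [linear pair at X on UA]

∠AXN = 155°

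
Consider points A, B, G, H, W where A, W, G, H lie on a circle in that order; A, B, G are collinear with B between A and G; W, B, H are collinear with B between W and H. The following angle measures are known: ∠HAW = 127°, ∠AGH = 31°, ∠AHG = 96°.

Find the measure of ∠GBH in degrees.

∠GBH = 75°

1. ∠AWH = 31°  [same arc AH]
2. ∠GAH = 53°  [△AGH]
3. ∠AHW = 22°  [△AWH]
4. ∠ABH = 105°  [△ABH]
5. ∠GBH = 75°  [linear pair at B on AG]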